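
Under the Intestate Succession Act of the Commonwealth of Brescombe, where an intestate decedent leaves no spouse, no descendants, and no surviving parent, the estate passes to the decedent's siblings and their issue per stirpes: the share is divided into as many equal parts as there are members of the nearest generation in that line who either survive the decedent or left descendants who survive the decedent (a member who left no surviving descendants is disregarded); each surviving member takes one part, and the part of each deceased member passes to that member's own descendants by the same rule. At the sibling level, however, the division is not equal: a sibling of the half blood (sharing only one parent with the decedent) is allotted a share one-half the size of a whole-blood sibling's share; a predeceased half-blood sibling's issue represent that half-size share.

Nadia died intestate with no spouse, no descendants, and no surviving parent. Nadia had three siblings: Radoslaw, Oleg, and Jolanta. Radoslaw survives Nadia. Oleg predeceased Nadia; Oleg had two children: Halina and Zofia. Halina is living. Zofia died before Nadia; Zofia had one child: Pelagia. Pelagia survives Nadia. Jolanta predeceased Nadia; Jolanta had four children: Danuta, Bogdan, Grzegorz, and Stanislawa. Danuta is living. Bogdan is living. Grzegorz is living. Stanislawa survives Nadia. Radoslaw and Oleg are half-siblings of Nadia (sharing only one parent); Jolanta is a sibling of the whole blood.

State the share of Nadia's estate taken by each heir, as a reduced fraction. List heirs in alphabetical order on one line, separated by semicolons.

No spouse, descendants, or parent survives, so the estate passes to Nadia's siblings per stirpes.
Half-blood siblings count for one-half the weight of whole-blood siblings at the initial division.
Dividing 1 in proportion to weights (total weight 2): Radoslaw (weight 1/2) → 1/4; Oleg (weight 1/2) → 1/4; Jolanta (weight 1) → 1/2.
Radoslaw is living and takes 1/4.
Oleg predeceased; the 1/4 allotted to Oleg's branch passes to Oleg's issue by representation.
The 1/4 is divided into 2 equal shares of 1/8 among Halina, Zofia.
Halina is living and takes 1/8.
Zofia predeceased; the 1/8 allotted to Zofia's branch passes to Zofia's issue by representation.
Pelagia is the sole taker at this level and receives the full 1/8.
Jolanta predeceased; the 1/2 allotted to Jolanta's branch passes to Jolanta's issue by representation.
The 1/2 is divided into 4 equal shares of 1/8 among Danuta, Bogdan, Grzegorz, Stanislawa.
Danuta is living and takes 1/8.
Bogdan is living and takes 1/8.
Grzegorz is living and takes 1/8.
Stanislawa is living and takes 1/8.

Bogdan 1/8; Danuta 1/8; Grzegorz 1/8; Halina 1/8; Pelagia 1/8; Radoslaw 1/4; Stanislawa 1/8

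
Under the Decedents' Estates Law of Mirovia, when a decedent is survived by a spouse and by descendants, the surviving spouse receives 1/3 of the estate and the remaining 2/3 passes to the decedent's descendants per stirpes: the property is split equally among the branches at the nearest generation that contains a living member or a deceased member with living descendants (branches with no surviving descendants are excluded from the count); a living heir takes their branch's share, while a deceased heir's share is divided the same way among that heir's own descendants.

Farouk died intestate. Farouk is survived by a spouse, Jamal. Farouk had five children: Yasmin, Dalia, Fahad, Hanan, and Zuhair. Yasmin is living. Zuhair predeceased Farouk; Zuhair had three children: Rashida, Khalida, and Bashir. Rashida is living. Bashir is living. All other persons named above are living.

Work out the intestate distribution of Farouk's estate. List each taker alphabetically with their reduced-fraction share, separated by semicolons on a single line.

Jamal, as surviving spouse, takes 1/3.
The remaining 2/3 passes to Farouk's descendants per stirpes.
The 2/3 is divided into 5 equal shares of 2/15 among Yasmin, Dalia, Fahad, Hanan, Zuhair.
Yasmin is living and takes 2/15.
Dalia is living and takes 2/15.
Fahad is living and takes 2/15.
Hanan is living and takes 2/15.
Zuhair predeceased; the 2/15 allotted to Zuhair's branch passes to Zuhair's issue by representation.
The 2/15 is divided into 3 equal shares of 2/45 among Rashida, Khalida, Bashir.
Rashida is living and takes 2/45.
Khalida is living and takes 2/45.
Bashir is living and takes 2/45.

Bashir 2/45; Dalia 2/15; Fahad 2/15; Hanan 2/15; Jamal 1/3; Khalida 2/45; Rashida 2/45; Yasmin 2/15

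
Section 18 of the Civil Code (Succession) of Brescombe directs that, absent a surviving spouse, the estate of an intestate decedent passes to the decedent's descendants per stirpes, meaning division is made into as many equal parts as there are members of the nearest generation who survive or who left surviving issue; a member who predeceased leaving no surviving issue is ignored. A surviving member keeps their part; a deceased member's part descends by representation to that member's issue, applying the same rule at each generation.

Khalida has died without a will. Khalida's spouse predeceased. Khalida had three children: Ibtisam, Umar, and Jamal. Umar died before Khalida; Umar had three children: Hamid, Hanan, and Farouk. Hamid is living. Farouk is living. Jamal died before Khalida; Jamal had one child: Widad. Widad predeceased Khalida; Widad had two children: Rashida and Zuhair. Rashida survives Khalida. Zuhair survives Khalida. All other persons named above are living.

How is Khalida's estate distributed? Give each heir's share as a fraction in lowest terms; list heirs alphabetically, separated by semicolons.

There is no surviving spouse, so the entire estate passes to Khalida's descendants per stirpes.
The estate is divided into 3 equal shares of 1/3 among Ibtisam, Umar, Jamal.
Ibtisam is living and takes 1/3.
Umar predeceased; the 1/3 allotted to Umar's branch passes to Umar's issue by representation.
The 1/3 is divided into 3 equal shares of 1/9 among Hamid, Hanan, Farouk.
Hamid is living and takes 1/9.
Hanan is living and takes 1/9.
Farouk is living and takes 1/9.
Jamal predeceased; the 1/3 allotted to Jamal's branch passes to Jamal's issue by representation.
Widad's line is the sole branch at this level, so the full 1/3 passes to Widad's issue by representation.
The 1/3 is divided into 2 equal shares of 1/6 among Rashida, Zuhair.
Rashida is living and takes 1/6.
Zuhair is living and takes 1/6.

Farouk 1/9; Hamid 1/9; Hanan 1/9; Ibtisam 1/3; Rashida 1/6; Zuhair 1/6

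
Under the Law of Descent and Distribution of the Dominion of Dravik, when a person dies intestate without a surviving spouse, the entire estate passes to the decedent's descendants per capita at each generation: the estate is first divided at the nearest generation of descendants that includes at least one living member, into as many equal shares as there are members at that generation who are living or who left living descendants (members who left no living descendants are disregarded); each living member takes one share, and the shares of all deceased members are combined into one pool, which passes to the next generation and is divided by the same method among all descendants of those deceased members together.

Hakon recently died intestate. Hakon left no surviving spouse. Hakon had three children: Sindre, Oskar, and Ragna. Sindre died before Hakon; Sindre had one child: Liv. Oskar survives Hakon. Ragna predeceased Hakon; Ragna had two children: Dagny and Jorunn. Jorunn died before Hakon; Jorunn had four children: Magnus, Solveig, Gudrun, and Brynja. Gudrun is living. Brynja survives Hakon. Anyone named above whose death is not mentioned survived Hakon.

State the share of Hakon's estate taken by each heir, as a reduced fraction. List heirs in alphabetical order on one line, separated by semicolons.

Brynja 1/18; Dagny 2/9; Gudrun 1/18; Liv 2/9; Magnus 1/18; Oskar 1/3; Solveig 1/18

There is no surviving spouse, so the entire estate passes to Hakon's descendants per capita at each generation.
At generation 1 (Sindre, Oskar, Ragna) there are 3 shares of (1)/3 = 1/3 each.
Living: Oskar — each takes 1/3.
Deceased: Sindre and Ragna. Their combined 2/3 is pooled and carried to generation 2.
At generation 2 (Liv, Dagny, Jorunn) there are 3 shares of (2/3)/3 = 2/9 each.
Living: Liv and Dagny — each takes 2/9.
Deceased: Jorunn. That 2/9 share is carried to generation 3.
At generation 3 (Magnus, Solveig, Gudrun, Brynja) there are 4 shares of (2/9)/4 = 1/18 each.
Living: Magnus, Solveig, Gudrun, and Brynja — each takes 1/18.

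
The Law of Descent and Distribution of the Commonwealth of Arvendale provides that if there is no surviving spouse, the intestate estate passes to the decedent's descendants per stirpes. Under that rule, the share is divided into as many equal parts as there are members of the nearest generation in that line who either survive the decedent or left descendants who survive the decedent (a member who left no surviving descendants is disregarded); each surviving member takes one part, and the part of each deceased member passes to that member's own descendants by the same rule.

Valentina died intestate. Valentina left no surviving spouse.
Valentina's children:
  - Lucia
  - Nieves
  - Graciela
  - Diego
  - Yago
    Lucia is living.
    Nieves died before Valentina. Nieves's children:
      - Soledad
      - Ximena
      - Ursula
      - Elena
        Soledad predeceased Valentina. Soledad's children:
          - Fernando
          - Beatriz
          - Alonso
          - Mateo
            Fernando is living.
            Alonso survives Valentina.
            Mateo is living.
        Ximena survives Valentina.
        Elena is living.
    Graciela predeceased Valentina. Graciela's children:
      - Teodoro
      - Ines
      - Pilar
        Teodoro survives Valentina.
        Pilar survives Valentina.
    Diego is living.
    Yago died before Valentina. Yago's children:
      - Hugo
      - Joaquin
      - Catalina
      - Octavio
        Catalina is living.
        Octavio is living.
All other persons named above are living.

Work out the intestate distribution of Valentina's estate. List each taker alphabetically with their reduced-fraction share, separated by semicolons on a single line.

There is no surviving spouse, so the entire estate passes to Valentina's descendants per stirpes.
The estate is divided into 5 equal shares of 1/5 among Lucia, Nieves, Graciela, Diego, Yago.
Lucia is living and takes 1/5.
Nieves predeceased; the 1/5 allotted to Nieves's branch passes to Nieves's issue by representation.
The 1/5 is divided into 4 equal shares of 1/20 among Soledad, Ximena, Ursula, Elena.
Soledad predeceased; the 1/20 allotted to Soledad's branch passes to Soledad's issue by representation.
The 1/20 is divided into 4 equal shares of 1/80 among Fernando, Beatriz, Alonso, Mateo.
Fernando is living and takes 1/80.
Beatriz is living and takes 1/80.
Alonso is living and takes 1/80.
Mateo is living and takes 1/80.
Ximena is living and takes 1/20.
Ursula is living and takes 1/20.
Elena is living and takes 1/20.
Graciela predeceased; the 1/5 allotted to Graciela's branch passes to Graciela's issue by representation.
The 1/5 is divided into 3 equal shares of 1/15 among Teodoro, Ines, Pilar.
Teodoro is living and takes 1/15.
Ines is living and takes 1/15.
Pilar is living and takes 1/15.
Diego is living and takes 1/5.
Yago predeceased; the 1/5 allotted to Yago's branch passes to Yago's issue by representation.
The 1/5 is divided into 4 equal shares of 1/20 among Hugo, Joaquin, Catalina, Octavio.
Hugo is living and takes 1/20.
Joaquin is living and takes 1/20.
Catalina is living and takes 1/20.
Octavio is living and takes 1/20.

Alonso 1/80; Beatriz 1/80; Catalina 1/20; Diego 1/5; Elena 1/20; Fernando 1/80; Hugo 1/20; Ines 1/15; Joaquin 1/20; Lucia 1/5; Mateo 1/80; Octavio 1/20; Pilar 1/15; Teodoro 1/15; Ursula 1/20; Ximena 1/20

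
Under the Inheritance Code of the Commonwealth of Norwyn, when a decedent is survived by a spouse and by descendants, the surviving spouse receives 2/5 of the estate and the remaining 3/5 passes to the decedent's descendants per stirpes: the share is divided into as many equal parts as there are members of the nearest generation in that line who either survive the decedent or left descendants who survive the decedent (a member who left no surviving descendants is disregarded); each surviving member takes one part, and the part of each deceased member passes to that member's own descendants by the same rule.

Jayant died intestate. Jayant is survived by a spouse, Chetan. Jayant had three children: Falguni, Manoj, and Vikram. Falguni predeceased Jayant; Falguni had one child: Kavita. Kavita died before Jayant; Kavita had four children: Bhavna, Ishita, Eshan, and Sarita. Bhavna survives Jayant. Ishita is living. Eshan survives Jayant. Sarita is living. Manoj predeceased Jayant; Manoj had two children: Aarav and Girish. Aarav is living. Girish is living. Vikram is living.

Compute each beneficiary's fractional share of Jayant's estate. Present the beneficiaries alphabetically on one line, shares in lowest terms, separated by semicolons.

Chetan, as surviving spouse, takes 2/5.
The remaining 3/5 passes to Jayant's descendants per stirpes.
The 3/5 is divided into 3 equal shares of 1/5 among Falguni, Manoj, Vikram.
Falguni predeceased; the 1/5 allotted to Falguni's branch passes to Falguni's issue by representation.
Kavita's line is the sole branch at this level, so the full 1/5 passes to Kavita's issue by representation.
The 1/5 is divided into 4 equal shares of 1/20 among Bhavna, Ishita, Eshan, Sarita.
Bhavna is living and takes 1/20.
Ishita is living and takes 1/20.
Eshan is living and takes 1/20.
Sarita is living and takes 1/20.
Manoj predeceased; the 1/5 allotted to Manoj's branch passes to Manoj's issue by representation.
The 1/5 is divided into 2 equal shares of 1/10 among Aarav, Girish.
Aarav is living and takes 1/10.
Girish is living and takes 1/10.
Vikram is living and takes 1/5.

Aarav 1/10; Bhavna 1/20; Chetan 2/5; Eshan 1/20; Girish 1/10; Ishita 1/20; Sarita 1/20; Vikram 1/5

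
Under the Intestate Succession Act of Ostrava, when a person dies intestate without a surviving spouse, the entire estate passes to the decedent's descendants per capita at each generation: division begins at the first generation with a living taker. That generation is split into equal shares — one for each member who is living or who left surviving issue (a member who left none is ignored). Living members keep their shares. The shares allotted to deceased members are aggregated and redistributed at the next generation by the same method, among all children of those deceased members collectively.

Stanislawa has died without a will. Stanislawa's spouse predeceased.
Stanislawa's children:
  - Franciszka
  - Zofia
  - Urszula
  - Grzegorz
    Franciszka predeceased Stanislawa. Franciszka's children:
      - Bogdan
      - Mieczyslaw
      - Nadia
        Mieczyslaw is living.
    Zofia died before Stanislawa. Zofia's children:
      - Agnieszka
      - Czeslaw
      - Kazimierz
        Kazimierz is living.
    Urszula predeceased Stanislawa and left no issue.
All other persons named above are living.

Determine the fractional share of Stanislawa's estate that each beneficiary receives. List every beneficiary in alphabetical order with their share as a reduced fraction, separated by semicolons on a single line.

Agnieszka 1/9; Bogdan 1/9; Czeslaw 1/9; Grzegorz 1/3; Kazimierz 1/9; Mieczyslaw 1/9; Nadia 1/9

There is no surviving spouse, so the entire estate passes to Stanislawa's descendants per capita at each generation.
At generation 1 (Franciszka, Zofia, Grzegorz) there are 3 shares of (1)/3 = 1/3 each.
Living: Grzegorz — each takes 1/3.
Deceased: Franciszka and Zofia. Their combined 2/3 is pooled and carried to generation 2.
At generation 2 (Bogdan, Mieczyslaw, Nadia, Agnieszka, Czeslaw, Kazimierz) there are 6 shares of (2/3)/6 = 1/9 each.
Living: Bogdan, Mieczyslaw, Nadia, Agnieszka, Czeslaw, and Kazimierz — each takes 1/9.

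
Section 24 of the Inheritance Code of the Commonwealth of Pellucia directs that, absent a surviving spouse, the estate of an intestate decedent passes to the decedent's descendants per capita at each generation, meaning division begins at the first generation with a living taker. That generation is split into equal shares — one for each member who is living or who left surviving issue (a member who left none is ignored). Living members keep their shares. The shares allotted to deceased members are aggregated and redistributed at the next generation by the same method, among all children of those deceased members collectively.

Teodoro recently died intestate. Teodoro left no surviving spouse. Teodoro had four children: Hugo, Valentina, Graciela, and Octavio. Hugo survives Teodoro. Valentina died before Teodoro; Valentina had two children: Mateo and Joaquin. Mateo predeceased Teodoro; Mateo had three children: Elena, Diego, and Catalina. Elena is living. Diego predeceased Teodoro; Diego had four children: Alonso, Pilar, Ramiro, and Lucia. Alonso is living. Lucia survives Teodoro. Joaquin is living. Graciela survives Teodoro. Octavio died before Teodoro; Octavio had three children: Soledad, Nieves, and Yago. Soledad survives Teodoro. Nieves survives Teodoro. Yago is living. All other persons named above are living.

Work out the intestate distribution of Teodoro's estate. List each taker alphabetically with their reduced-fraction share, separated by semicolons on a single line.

There is no surviving spouse, so the entire estate passes to Teodoro's descendants per capita at each generation.
At generation 1 (Hugo, Valentina, Graciela, Octavio) there are 4 shares of (1)/4 = 1/4 each.
Living: Hugo and Graciela — each takes 1/4.
Deceased: Valentina and Octavio. Their combined 1/2 is pooled and carried to generation 2.
At generation 2 (Mateo, Joaquin, Soledad, Nieves, Yago) there are 5 shares of (1/2)/5 = 1/10 each.
Living: Joaquin, Soledad, Nieves, and Yago — each takes 1/10.
Deceased: Mateo. That 1/10 share is carried to generation 3.
At generation 3 (Elena, Diego, Catalina) there are 3 shares of (1/10)/3 = 1/30 each.
Living: Elena and Catalina — each takes 1/30.
Deceased: Diego. That 1/30 share is carried to generation 4.
At generation 4 (Alonso, Pilar, Ramiro, Lucia) there are 4 shares of (1/30)/4 = 1/120 each.
Living: Alonso, Pilar, Ramiro, and Lucia — each takes 1/120.

Alonso 1/120; Catalina 1/30; Elena 1/30; Graciela 1/4; Hugo 1/4; Joaquin 1/10; Lucia 1/120; Nieves 1/10; Pilar 1/120; Ramiro 1/120; Soledad 1/10; Yago 1/10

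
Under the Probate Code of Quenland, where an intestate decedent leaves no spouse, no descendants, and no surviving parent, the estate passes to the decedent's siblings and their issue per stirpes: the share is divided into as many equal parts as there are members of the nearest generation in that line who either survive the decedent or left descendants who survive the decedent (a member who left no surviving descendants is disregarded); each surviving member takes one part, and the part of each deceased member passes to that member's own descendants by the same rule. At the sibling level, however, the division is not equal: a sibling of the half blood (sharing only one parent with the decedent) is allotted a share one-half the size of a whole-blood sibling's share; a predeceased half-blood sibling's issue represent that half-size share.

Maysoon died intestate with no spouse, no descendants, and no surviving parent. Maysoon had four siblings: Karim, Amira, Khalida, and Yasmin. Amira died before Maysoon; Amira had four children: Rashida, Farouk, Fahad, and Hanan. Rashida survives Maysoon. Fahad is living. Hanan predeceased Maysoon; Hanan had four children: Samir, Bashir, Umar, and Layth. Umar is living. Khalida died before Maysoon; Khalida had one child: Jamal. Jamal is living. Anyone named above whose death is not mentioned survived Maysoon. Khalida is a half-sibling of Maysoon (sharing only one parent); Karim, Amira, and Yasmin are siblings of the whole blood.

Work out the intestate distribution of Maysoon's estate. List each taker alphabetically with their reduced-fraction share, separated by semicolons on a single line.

Bashir 1/56; Fahad 1/14; Farouk 1/14; Jamal 1/7; Karim 2/7; Layth 1/56; Rashida 1/14; Samir 1/56; Umar 1/56; Yasmin 2/7

No spouse, descendants, or parent survives, so the estate passes to Maysoon's siblings per stirpes.
Half-blood siblings count for one-half the weight of whole-blood siblings at the initial division.
Dividing 1 in proportion to weights (total weight 7/2): Karim (weight 1) → 2/7; Amira (weight 1) → 2/7; Khalida (weight 1/2) → 1/7; Yasmin (weight 1) → 2/7.
Karim is living and takes 2/7.
Amira predeceased; the 2/7 allotted to Amira's branch passes to Amira's issue by representation.
The 2/7 is divided into 4 equal shares of 1/14 among Rashida, Farouk, Fahad, Hanan.
Rashida is living and takes 1/14.
Farouk is living and takes 1/14.
Fahad is living and takes 1/14.
Hanan predeceased; the 1/14 allotted to Hanan's branch passes to Hanan's issue by representation.
The 1/14 is divided into 4 equal shares of 1/56 among Samir, Bashir, Umar, Layth.
Samir is living and takes 1/56.
Bashir is living and takes 1/56.
Umar is living and takes 1/56.
Layth is living and takes 1/56.
Khalida predeceased; the 1/7 allotted to Khalida's branch passes to Khalida's issue by representation.
Jamal is the sole taker at this level and receives the full 1/7.
Yasmin is living and takes 2/7.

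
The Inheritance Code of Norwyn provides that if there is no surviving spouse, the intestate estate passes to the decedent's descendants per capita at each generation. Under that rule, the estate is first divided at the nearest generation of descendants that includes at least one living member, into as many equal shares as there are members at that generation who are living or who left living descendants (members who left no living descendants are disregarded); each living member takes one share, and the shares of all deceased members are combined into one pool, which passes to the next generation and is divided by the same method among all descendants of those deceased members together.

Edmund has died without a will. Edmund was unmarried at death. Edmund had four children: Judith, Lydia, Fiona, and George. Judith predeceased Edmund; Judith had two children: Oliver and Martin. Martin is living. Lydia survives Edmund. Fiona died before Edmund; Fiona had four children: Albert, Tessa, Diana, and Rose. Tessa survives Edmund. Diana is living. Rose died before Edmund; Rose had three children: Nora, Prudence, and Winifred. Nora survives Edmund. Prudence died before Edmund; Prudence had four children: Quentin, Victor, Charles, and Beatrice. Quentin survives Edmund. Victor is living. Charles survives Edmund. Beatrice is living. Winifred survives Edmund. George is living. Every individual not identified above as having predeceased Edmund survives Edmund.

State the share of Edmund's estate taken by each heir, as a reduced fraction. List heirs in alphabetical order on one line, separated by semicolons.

Albert 1/12; Beatrice 1/144; Charles 1/144; Diana 1/12; George 1/4; Lydia 1/4; Martin 1/12; Nora 1/36; Oliver 1/12; Quentin 1/144; Tessa 1/12; Victor 1/144; Winifred 1/36

There is no surviving spouse, so the entire estate passes to Edmund's descendants per capita at each generation.
At generation 1 (Judith, Lydia, Fiona, George) there are 4 shares of (1)/4 = 1/4 each.
Living: Lydia and George — each takes 1/4.
Deceased: Judith and Fiona. Their combined 1/2 is pooled and carried to generation 2.
At generation 2 (Oliver, Martin, Albert, Tessa, Diana, Rose) there are 6 shares of (1/2)/6 = 1/12 each.
Living: Oliver, Martin, Albert, Tessa, and Diana — each takes 1/12.
Deceased: Rose. That 1/12 share is carried to generation 3.
At generation 3 (Nora, Prudence, Winifred) there are 3 shares of (1/12)/3 = 1/36 each.
Living: Nora and Winifred — each takes 1/36.
Deceased: Prudence. That 1/36 share is carried to generation 4.
At generation 4 (Quentin, Victor, Charles, Beatrice) there are 4 shares of (1/36)/4 = 1/144 each.
Living: Quentin, Victor, Charles, and Beatrice — each takes 1/144.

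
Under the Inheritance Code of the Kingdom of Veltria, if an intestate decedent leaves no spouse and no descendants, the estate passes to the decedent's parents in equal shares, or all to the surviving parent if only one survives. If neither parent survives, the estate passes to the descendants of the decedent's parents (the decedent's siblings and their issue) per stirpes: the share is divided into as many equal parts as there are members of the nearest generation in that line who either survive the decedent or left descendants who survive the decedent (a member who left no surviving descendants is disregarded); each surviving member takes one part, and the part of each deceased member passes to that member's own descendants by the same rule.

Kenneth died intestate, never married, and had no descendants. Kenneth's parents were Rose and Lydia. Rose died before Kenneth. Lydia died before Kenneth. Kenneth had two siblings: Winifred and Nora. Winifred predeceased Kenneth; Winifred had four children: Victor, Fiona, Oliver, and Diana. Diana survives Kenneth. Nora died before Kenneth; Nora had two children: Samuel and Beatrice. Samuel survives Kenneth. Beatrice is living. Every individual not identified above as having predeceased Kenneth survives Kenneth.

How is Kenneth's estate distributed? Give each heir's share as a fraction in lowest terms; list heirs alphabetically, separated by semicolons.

Beatrice 1/4; Diana 1/8; Fiona 1/8; Oliver 1/8; Samuel 1/4; Victor 1/8

Neither parent survives and there are no descendants, so the estate passes to Kenneth's siblings and their issue per stirpes.
The estate is divided into 2 equal shares of 1/2 among Winifred, Nora.
Winifred predeceased; the 1/2 allotted to Winifred's branch passes to Winifred's issue by representation.
The 1/2 is divided into 4 equal shares of 1/8 among Victor, Fiona, Oliver, Diana.
Victor is living and takes 1/8.
Fiona is living and takes 1/8.
Oliver is living and takes 1/8.
Diana is living and takes 1/8.
Nora predeceased; the 1/2 allotted to Nora's branch passes to Nora's issue by representation.
The 1/2 is divided into 2 equal shares of 1/4 among Samuel, Beatrice.
Samuel is living and takes 1/4.
Beatrice is living and takes 1/4.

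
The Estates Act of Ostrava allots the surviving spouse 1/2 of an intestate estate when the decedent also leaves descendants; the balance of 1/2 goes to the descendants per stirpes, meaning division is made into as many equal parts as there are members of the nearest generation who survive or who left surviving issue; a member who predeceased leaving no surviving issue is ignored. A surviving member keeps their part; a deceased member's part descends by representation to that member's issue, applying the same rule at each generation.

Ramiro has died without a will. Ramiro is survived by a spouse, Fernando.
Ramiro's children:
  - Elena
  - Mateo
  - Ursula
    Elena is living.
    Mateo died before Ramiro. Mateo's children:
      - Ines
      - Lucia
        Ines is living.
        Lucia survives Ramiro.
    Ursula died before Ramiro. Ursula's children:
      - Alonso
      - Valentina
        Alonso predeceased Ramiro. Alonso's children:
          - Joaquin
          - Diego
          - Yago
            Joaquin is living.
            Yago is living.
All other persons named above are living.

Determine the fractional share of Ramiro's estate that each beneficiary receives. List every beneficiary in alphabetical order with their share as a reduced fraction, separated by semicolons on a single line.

Diego 1/36; Elena 1/6; Fernando 1/2; Ines 1/12; Joaquin 1/36; Lucia 1/12; Valentina 1/12; Yago 1/36

Fernando, as surviving spouse, takes 1/2.
The remaining 1/2 passes to Ramiro's descendants per stirpes.
The 1/2 is divided into 3 equal shares of 1/6 among Elena, Mateo, Ursula.
Elena is living and takes 1/6.
Mateo predeceased; the 1/6 allotted to Mateo's branch passes to Mateo's issue by representation.
The 1/6 is divided into 2 equal shares of 1/12 among Ines, Lucia.
Ines is living and takes 1/12.
Lucia is living and takes 1/12.
Ursula predeceased; the 1/6 allotted to Ursula's branch passes to Ursula's issue by representation.
The 1/6 is divided into 2 equal shares of 1/12 among Alonso, Valentina.
Alonso predeceased; the 1/12 allotted to Alonso's branch passes to Alonso's issue by representation.
The 1/12 is divided into 3 equal shares of 1/36 among Joaquin, Diego, Yago.
Joaquin is living and takes 1/36.
Diego is living and takes 1/36.
Yago is living and takes 1/36.
Valentina is living and takes 1/12.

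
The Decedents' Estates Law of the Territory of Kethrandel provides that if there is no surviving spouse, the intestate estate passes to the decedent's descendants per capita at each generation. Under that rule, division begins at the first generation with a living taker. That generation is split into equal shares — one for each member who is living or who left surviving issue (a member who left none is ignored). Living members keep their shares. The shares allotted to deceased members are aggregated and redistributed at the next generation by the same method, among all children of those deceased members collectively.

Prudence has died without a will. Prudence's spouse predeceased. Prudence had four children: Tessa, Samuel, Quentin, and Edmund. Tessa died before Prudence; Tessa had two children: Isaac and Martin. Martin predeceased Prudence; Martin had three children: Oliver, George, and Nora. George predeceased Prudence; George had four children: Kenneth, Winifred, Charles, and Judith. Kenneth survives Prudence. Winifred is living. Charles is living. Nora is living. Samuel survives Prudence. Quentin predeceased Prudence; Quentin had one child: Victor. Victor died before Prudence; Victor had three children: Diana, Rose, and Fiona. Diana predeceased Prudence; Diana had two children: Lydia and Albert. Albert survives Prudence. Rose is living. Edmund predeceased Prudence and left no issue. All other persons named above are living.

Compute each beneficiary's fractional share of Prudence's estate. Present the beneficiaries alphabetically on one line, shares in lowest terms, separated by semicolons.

There is no surviving spouse, so the entire estate passes to Prudence's descendants per capita at each generation.
At generation 1 (Tessa, Samuel, Quentin) there are 3 shares of (1)/3 = 1/3 each.
Living: Samuel — each takes 1/3.
Deceased: Tessa and Quentin. Their combined 2/3 is pooled and carried to generation 2.
At generation 2 (Isaac, Martin, Victor) there are 3 shares of (2/3)/3 = 2/9 each.
Living: Isaac — each takes 2/9.
Deceased: Martin and Victor. Their combined 4/9 is pooled and carried to generation 3.
At generation 3 (Oliver, George, Nora, Diana, Rose, Fiona) there are 6 shares of (4/9)/6 = 2/27 each.
Living: Oliver, Nora, Rose, and Fiona — each takes 2/27.
Deceased: George and Diana. Their combined 4/27 is pooled and carried to generation 4.
At generation 4 (Kenneth, Winifred, Charles, Judith, Lydia, Albert) there are 6 shares of (4/27)/6 = 2/81 each.
Living: Kenneth, Winifred, Charles, Judith, Lydia, and Albert — each takes 2/81.

Albert 2/81; Charles 2/81; Fiona 2/27; Isaac 2/9; Judith 2/81; Kenneth 2/81; Lydia 2/81; Nora 2/27; Oliver 2/27; Rose 2/27; Samuel 1/3; Winifred 2/81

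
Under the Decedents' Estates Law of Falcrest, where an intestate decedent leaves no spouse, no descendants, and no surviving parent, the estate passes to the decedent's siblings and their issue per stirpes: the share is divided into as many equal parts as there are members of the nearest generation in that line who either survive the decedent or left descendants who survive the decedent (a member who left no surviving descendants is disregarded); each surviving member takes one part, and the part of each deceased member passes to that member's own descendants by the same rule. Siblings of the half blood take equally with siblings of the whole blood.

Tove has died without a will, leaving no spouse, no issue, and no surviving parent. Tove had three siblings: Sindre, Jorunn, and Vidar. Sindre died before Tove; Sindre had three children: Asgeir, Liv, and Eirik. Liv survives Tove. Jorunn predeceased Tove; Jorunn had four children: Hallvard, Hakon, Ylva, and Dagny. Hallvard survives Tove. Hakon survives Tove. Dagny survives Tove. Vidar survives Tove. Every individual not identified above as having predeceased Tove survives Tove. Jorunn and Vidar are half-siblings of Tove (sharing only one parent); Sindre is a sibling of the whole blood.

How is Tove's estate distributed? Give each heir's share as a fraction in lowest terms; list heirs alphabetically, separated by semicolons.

No spouse, descendants, or parent survives, so the estate passes to Tove's siblings per stirpes.
Half-blood and whole-blood siblings take equally under the stated rule.
The estate is divided into 3 equal shares of 1/3 among Sindre, Jorunn, Vidar.
Sindre predeceased; the 1/3 allotted to Sindre's branch passes to Sindre's issue by representation.
The 1/3 is divided into 3 equal shares of 1/9 among Asgeir, Liv, Eirik.
Asgeir is living and takes 1/9.
Liv is living and takes 1/9.
Eirik is living and takes 1/9.
Jorunn predeceased; the 1/3 allotted to Jorunn's branch passes to Jorunn's issue by representation.
The 1/3 is divided into 4 equal shares of 1/12 among Hallvard, Hakon, Ylva, Dagny.
Hallvard is living and takes 1/12.
Hakon is living and takes 1/12.
Ylva is living and takes 1/12.
Dagny is living and takes 1/12.
Vidar is living and takes 1/3.

Asgeir 1/9; Dagny 1/12; Eirik 1/9; Hakon 1/12; Hallvard 1/12; Liv 1/9; Vidar 1/3; Ylva 1/12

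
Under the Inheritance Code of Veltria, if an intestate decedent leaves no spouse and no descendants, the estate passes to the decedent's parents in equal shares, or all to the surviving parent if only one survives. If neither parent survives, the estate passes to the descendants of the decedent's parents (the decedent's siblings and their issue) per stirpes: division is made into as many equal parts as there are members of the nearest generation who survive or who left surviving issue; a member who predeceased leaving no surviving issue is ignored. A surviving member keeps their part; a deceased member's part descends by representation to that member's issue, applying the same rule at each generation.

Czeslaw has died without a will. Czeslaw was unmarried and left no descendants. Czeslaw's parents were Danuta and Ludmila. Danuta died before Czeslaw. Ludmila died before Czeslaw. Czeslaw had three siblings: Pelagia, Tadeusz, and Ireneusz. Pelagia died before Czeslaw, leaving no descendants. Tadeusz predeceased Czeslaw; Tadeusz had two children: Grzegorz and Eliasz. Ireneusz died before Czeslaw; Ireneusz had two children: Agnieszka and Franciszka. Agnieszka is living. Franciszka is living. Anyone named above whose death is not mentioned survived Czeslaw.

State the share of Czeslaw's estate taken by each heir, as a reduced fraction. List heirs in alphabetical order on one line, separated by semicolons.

Neither parent survives and there are no descendants, so the estate passes to Czeslaw's siblings and their issue per stirpes.
Pelagia left no surviving issue, so that branch lapses and is disregarded.
The estate is divided into 2 equal shares of 1/2 among Tadeusz, Ireneusz.
Tadeusz predeceased; the 1/2 allotted to Tadeusz's branch passes to Tadeusz's issue by representation.
The 1/2 is divided into 2 equal shares of 1/4 among Grzegorz, Eliasz.
Grzegorz is living and takes 1/4.
Eliasz is living and takes 1/4.
Ireneusz predeceased; the 1/2 allotted to Ireneusz's branch passes to Ireneusz's issue by representation.
The 1/2 is divided into 2 equal shares of 1/4 among Agnieszka, Franciszka.
Agnieszka is living and takes 1/4.
Franciszka is living and takes 1/4.

Agnieszka 1/4; Eliasz 1/4; Franciszka 1/4; Grzegorz 1/4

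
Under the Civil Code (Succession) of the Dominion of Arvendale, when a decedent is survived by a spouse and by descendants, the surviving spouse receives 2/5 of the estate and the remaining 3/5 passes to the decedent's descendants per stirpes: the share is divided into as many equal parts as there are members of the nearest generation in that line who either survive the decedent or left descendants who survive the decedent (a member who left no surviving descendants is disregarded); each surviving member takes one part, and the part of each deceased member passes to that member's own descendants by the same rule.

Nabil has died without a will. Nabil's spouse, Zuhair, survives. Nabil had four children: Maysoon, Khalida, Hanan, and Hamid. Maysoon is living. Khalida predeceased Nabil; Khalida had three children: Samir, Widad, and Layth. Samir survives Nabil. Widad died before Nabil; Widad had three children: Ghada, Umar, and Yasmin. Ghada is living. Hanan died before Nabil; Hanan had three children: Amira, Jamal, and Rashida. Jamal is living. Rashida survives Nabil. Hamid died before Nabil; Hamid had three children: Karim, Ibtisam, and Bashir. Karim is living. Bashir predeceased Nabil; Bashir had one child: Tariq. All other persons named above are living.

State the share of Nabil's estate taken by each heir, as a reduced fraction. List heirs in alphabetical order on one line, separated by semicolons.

Zuhair, as surviving spouse, takes 2/5.
The remaining 3/5 passes to Nabil's descendants per stirpes.
The 3/5 is divided into 4 equal shares of 3/20 among Maysoon, Khalida, Hanan, Hamid.
Maysoon is living and takes 3/20.
Khalida predeceased; the 3/20 allotted to Khalida's branch passes to Khalida's issue by representation.
The 3/20 is divided into 3 equal shares of 1/20 among Samir, Widad, Layth.
Samir is living and takes 1/20.
Widad predeceased; the 1/20 allotted to Widad's branch passes to Widad's issue by representation.
The 1/20 is divided into 3 equal shares of 1/60 among Ghada, Umar, Yasmin.
Ghada is living and takes 1/60.
Umar is living and takes 1/60.
Yasmin is living and takes 1/60.
Layth is living and takes 1/20.
Hanan predeceased; the 3/20 allotted to Hanan's branch passes to Hanan's issue by representation.
The 3/20 is divided into 3 equal shares of 1/20 among Amira, Jamal, Rashida.
Amira is living and takes 1/20.
Jamal is living and takes 1/20.
Rashida is living and takes 1/20.
Hamid predeceased; the 3/20 allotted to Hamid's branch passes to Hamid's issue by representation.
The 3/20 is divided into 3 equal shares of 1/20 among Karim, Ibtisam, Bashir.
Karim is living and takes 1/20.
Ibtisam is living and takes 1/20.
Bashir predeceased; the 1/20 allotted to Bashir's branch passes to Bashir's issue by representation.
Tariq is the sole taker at this level and receives the full 1/20.

Amira 1/20; Ghada 1/60; Ibtisam 1/20; Jamal 1/20; Karim 1/20; Layth 1/20; Maysoon 3/20; Rashida 1/20; Samir 1/20; Tariq 1/20; Umar 1/60; Yasmin 1/60; Zuhair 2/5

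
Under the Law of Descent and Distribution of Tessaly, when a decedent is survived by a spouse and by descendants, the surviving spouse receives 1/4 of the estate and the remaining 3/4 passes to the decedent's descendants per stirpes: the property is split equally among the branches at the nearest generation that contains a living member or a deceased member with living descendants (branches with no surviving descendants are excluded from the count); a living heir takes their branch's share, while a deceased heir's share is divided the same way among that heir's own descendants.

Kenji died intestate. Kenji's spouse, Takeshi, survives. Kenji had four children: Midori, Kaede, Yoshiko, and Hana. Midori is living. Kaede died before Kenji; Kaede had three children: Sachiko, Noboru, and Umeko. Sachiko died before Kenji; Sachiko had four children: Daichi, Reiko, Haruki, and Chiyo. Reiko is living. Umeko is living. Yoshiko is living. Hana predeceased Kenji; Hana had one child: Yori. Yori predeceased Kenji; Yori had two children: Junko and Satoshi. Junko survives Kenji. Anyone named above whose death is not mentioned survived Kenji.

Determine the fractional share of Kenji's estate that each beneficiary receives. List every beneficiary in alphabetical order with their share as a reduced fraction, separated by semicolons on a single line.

Takeshi, as surviving spouse, takes 1/4.
The remaining 3/4 passes to Kenji's descendants per stirpes.
The 3/4 is divided into 4 equal shares of 3/16 among Midori, Kaede, Yoshiko, Hana.
Midori is living and takes 3/16.
Kaede predeceased; the 3/16 allotted to Kaede's branch passes to Kaede's issue by representation.
The 3/16 is divided into 3 equal shares of 1/16 among Sachiko, Noboru, Umeko.
Sachiko predeceased; the 1/16 allotted to Sachiko's branch passes to Sachiko's issue by representation.
The 1/16 is divided into 4 equal shares of 1/64 among Daichi, Reiko, Haruki, Chiyo.
Daichi is living and takes 1/64.
Reiko is living and takes 1/64.
Haruki is living and takes 1/64.
Chiyo is living and takes 1/64.
Noboru is living and takes 1/16.
Umeko is living and takes 1/16.
Yoshiko is living and takes 3/16.
Hana predeceased; the 3/16 allotted to Hana's branch passes to Hana's issue by representation.
Yori's line is the sole branch at this level, so the full 3/16 passes to Yori's issue by representation.
The 3/16 is divided into 2 equal shares of 3/32 among Junko, Satoshi.
Junko is living and takes 3/32.
Satoshi is living and takes 3/32.

Chiyo 1/64; Daichi 1/64; Haruki 1/64; Junko 3/32; Midori 3/16; Noboru 1/16; Reiko 1/64; Satoshi 3/32; Takeshi 1/4; Umeko 1/16; Yoshiko 3/16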